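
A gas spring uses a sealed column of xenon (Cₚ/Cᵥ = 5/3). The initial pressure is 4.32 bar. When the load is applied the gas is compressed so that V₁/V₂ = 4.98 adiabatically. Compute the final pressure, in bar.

Since PV^γ is constant along a reversible adiabat, P₂ = P₁ (V₁/V₂)^γ.
P₂ = 4.32 × 4.98^(5/3) = 62.74 bar.

P₂ ≈ 62.7 bar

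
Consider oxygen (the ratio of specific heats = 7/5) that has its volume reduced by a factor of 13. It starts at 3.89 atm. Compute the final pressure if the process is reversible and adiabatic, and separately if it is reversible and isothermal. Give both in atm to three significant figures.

Isothermal: P₂ = P₁(V₁/V₂) = 3.89×13 = 50.57 atm.
Adiabatic: P₂ = P₁(V₁/V₂)^γ = 3.89×13^(7/5) = 141.1 atm.

adiabatic: 141 atm; isothermal: 50.6 atm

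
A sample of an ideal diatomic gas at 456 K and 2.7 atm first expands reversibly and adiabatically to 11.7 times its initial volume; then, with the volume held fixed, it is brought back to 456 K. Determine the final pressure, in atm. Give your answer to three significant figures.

For a diatomic ideal gas γ = 7/5.
Adiabatic step (PV^γ = const): P₂ = 2.7×(1/11.7)^(7/5) = 0.08628 atm; T₂ = 456×(1/11.7)^(2/5) = 170.5 K.
Isochoric: P₃ = P₂(T₃/T₂) = 0.08628 × (456/170.5) = 0.2308 atm.

P₃ ≈ 0.231 atm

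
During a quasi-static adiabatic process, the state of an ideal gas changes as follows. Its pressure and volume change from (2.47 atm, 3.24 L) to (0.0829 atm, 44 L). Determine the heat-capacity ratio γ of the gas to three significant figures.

γ ≈ 1.30

PV^γ = const ⇒ γ = ln(P₂/P₁) / ln(V₁/V₂).
γ = ln(0.0829/2.47) / ln(3.24/44) = 1.301.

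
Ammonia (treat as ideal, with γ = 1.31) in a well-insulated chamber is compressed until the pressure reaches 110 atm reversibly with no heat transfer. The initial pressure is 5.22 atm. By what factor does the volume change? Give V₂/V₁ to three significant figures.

V₂/V₁ ≈ 0.0976

From PV^γ = const, V₂/V₁ = (P₁/P₂)^(1/γ).
V₂/V₁ = (5.22/110)^(0.763) = 0.09762.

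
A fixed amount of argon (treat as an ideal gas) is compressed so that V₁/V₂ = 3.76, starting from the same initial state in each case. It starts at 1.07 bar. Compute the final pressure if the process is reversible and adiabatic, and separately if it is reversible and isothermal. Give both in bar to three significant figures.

adiabatic: 9.73 bar; isothermal: 4.02 bar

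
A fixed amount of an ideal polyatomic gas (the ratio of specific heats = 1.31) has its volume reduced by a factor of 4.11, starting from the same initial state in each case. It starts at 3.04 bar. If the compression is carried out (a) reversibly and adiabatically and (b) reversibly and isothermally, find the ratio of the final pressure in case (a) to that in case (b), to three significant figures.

P_adiabatic / P_isothermal ≈ 1.55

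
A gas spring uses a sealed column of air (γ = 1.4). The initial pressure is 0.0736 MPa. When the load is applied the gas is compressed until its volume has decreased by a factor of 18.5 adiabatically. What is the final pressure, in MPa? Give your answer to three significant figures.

P₂ ≈ 4.37 MPa

Since PV^γ is constant along a reversible adiabat, P₂ = P₁ (V₁/V₂)^γ.
P₂ = 0.0736 × 18.5^(1.4) = 4.374 MPa.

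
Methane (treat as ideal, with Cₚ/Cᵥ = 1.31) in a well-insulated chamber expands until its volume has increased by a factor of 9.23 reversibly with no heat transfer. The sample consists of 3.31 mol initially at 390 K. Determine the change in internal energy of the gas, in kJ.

For a reversible adiabat TV^(γ−1) is constant, so T₂ = T₁ (V₁/V₂)^(γ−1).
T₂ = 390 × (1/9.23)^(0.31) = 195.8 K.
Q = 0, so ΔU = W_on_gas = nCᵥΔT with Cᵥ = R/(γ−1) = 26.82 J/(mol·K).
ΔU = 3.31 × 26.82 × (195.8 − 390) = -17240 J.

ΔU ≈ -17.2 kJ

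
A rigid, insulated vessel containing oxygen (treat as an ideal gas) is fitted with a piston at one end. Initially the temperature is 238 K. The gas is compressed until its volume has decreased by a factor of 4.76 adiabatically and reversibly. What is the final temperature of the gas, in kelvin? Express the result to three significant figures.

Adiabatic: T₁V₁^(γ−1) = T₂V₂^(γ−1) ⇒ T₂ = T₁ (V₁/V₂)^(γ−1).
For a diatomic ideal gas γ = 7/5, so γ−1 = 2/5.
T₂ = 238 × 4.76^(2/5) = 444.2 K.

T₂ ≈ 444 K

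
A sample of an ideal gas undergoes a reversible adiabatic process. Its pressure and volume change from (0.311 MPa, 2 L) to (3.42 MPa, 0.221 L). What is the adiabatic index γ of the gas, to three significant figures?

γ ≈ 1.09

PV^γ = const ⇒ γ = ln(P₂/P₁) / ln(V₁/V₂).
γ = ln(3.42/0.311) / ln(2/0.221) = 1.088.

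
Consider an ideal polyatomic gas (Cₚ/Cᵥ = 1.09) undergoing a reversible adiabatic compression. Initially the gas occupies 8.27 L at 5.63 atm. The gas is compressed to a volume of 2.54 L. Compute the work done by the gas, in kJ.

P₂ = P₁(V₁/V₂)^γ = 5.63×(8.27/2.54)^(1.09) = 20.39 atm.
For a reversible adiabat, W_by_gas = (P₁V₁ − P₂V₂)/(γ−1).
W_by = (570500×0.00827 − 2.066×10^6×0.00254) / (0.09) = -5876 J.

W ≈ -5.88 kJ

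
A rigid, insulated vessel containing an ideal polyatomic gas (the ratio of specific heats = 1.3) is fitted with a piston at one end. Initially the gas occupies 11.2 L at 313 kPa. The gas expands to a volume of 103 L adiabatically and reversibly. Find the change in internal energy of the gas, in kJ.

P₂ = P₁(V₁/V₂)^γ = 313×(11.2/103)^(1.3) = 17.49 kPa.
For a reversible adiabat, W_by_gas = (P₁V₁ − P₂V₂)/(γ−1).
W_by = (313000×0.0112 − 17490×0.103) / (0.3) = 5680 J.
Q = 0 ⇒ ΔU = −W_by = -5680 J.

ΔU ≈ -5.68 kJ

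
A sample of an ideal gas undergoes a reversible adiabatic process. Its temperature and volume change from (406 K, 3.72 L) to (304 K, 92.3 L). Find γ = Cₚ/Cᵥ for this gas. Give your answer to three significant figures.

γ ≈ 1.09

TV^(γ−1) = const ⇒ γ − 1 = ln(T₂/T₁) / ln(V₁/V₂).
γ = 1 + ln(304/406) / ln(3.72/92.3) = 1.09.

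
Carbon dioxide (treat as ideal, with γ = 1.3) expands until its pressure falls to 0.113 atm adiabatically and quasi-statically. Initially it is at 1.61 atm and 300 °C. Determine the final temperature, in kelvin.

T₂ ≈ 310 K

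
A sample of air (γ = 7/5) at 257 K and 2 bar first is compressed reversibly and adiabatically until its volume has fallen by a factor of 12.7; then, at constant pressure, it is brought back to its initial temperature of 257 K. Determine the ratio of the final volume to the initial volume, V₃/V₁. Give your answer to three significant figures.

Adiabatic step: V₂/V₁ = 0.07874; T₂ = T₁·12.7^(2/5) = 710.3 K.
Isobaric step: V₃/V₂ = T₃/T₂ = 257/710.3.
V₃/V₁ = (V₂/V₁)(V₃/V₂) = 0.07874 × (257/710.3) = 0.02849.

V₃/V₁ ≈ 0.0285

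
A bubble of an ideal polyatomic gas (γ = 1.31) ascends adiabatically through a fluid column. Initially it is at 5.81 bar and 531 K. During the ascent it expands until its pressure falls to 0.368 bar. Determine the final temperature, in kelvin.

T₂ ≈ 276 K

Adiabatic: T₂/T₁ = (P₂/P₁)^((γ−1)/γ).
T₂ = 531 × (0.368/5.81)^(0.237) = 276.4 K.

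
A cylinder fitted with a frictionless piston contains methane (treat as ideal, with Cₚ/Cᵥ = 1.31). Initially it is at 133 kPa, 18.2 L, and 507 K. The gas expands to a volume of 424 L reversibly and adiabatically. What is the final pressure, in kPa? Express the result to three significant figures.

P₂ ≈ 2.15 kPa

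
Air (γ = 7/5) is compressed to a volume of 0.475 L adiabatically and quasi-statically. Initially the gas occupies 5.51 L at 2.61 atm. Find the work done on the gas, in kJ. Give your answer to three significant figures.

P₂ = P₁(V₁/V₂)^γ = 2.61×(5.51/0.475)^(7/5) = 80.7 atm.
For a reversible adiabat, W_by_gas = (P₁V₁ − P₂V₂)/(γ−1).
W_by = (264500×0.00551 − 8.177×10^6×0.000475) / (2/5) = -6067 J.
W_on_gas = −W_by = 6067 J.

W ≈ 6.07 kJ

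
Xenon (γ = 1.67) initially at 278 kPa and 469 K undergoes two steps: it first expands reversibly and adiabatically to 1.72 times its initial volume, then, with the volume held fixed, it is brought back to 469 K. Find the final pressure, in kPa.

Adiabatic step (PV^γ = const): P₂ = 278×(1/1.72)^(1.67) = 112.4 kPa; T₂ = 469×(1/1.72)^(0.67) = 326.1 K.
Isochoric: P₃ = P₂(T₃/T₂) = 112.4 × (469/326.1) = 161.6 kPa.

P₃ ≈ 162 kPa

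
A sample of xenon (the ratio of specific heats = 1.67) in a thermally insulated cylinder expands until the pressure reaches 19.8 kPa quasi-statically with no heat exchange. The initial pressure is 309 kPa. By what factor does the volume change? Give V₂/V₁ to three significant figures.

V₂/V₁ ≈ 5.18

From PV^γ = const, V₂/V₁ = (P₁/P₂)^(1/γ).
V₂/V₁ = (309/19.8)^(0.599) = 5.183.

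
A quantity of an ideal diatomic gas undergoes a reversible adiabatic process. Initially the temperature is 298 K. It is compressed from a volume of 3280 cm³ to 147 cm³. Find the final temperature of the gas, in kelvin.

T₂ ≈ 1030 K

For a reversible adiabat TV^(γ−1) is constant, so T₂ = T₁ (V₁/V₂)^(γ−1).
For a diatomic ideal gas γ = 7/5, so γ−1 = 2/5.
T₂ = 298 × (3280/147)^(2/5) = 1032 K.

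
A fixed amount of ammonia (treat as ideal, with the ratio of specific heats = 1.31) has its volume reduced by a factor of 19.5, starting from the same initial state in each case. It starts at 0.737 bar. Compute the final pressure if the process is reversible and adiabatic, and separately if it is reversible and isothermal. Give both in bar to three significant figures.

adiabatic: 36.1 bar; isothermal: 14.4 bar

Isothermal: P₂ = P₁(V₁/V₂) = 0.737×19.5 = 14.37 bar.
Adiabatic: P₂ = P₁(V₁/V₂)^γ = 0.737×19.5^(1.31) = 36.09 bar.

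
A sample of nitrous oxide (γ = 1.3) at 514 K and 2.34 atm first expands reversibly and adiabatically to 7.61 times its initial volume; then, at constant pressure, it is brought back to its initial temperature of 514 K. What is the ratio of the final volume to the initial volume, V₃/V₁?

V₃/V₁ ≈ 14.0

Adiabatic step: V₂/V₁ = 7.61; T₂ = T₁·(1/7.61)^(0.3) = 279.6 K.
Isobaric step: V₃/V₂ = T₃/T₂ = 514/279.6.
V₃/V₁ = (V₂/V₁)(V₃/V₂) = 7.61 × (514/279.6) = 13.99.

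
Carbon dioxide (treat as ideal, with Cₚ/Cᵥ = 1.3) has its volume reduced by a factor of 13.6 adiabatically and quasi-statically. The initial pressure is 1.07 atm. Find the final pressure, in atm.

P₂ ≈ 31.8 atm

Since PV^γ is constant along a reversible adiabat, P₂ = P₁ (V₁/V₂)^γ.
P₂ = 1.07 × 13.6^(1.3) = 31.84 atm.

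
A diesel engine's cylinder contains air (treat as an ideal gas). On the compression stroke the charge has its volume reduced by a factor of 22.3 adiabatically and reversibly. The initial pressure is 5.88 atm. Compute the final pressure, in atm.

P₂ ≈ 454 atm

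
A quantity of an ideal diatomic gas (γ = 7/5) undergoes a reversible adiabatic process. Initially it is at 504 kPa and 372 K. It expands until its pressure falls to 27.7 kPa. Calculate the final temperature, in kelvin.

T₂ ≈ 162 K

Adiabatic: T₂/T₁ = (P₂/P₁)^((γ−1)/γ).
T₂ = 372 × (27.7/504)^(2/7) = 162.4 K.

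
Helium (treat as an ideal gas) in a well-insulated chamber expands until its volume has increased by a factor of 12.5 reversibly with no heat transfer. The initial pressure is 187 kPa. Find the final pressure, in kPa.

P₂ ≈ 2.78 kPa

Since PV^γ is constant along a reversible adiabat, P₂ = P₁ (V₁/V₂)^γ.
For a monatomic ideal gas γ = 5/3.
P₂ = 187 × (1/12.5)^(5/3) = 2.778 kPa.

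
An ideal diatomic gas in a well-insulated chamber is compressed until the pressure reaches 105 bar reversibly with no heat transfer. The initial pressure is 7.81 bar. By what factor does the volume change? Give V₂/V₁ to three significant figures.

V₂/V₁ ≈ 0.156

From PV^γ = const, V₂/V₁ = (P₁/P₂)^(1/γ).
For a diatomic ideal gas γ = 7/5.
V₂/V₁ = (7.81/105)^(5/7) = 0.1563.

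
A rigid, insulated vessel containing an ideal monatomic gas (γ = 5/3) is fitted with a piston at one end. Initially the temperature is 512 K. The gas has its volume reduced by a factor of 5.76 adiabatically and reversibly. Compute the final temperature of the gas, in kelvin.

For a reversible adiabat TV^(γ−1) is constant, so T₂ = T₁ (V₁/V₂)^(γ−1).
T₂ = 512 × 5.76^(2/3) = 1645 K.

T₂ ≈ 1650 K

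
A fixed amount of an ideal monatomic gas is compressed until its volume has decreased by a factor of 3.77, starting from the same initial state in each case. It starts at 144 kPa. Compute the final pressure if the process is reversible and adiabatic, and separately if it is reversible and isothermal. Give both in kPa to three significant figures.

adiabatic: 1320 kPa; isothermal: 543 kPa

For a monatomic ideal gas γ = 5/3.
Isothermal: P₂ = P₁(V₁/V₂) = 144×3.77 = 542.9 kPa.
Adiabatic: P₂ = P₁(V₁/V₂)^γ = 144×3.77^(5/3) = 1315 kPa.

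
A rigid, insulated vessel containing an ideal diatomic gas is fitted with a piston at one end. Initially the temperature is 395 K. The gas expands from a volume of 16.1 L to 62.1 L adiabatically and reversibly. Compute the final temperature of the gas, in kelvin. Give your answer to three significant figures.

T₂ ≈ 230 K

Adiabatic: T₁V₁^(γ−1) = T₂V₂^(γ−1) ⇒ T₂ = T₁ (V₁/V₂)^(γ−1).
For a diatomic ideal gas γ = 7/5, so γ−1 = 2/5.
T₂ = 395 × (16.1/62.1)^(2/5) = 230.2 K.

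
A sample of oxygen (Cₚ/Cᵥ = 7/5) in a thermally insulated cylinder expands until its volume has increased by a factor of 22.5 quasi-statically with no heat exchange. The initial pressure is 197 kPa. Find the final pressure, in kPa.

P₂ ≈ 2.52 kPa

Adiabatic: P₁V₁^γ = P₂V₂^γ ⇒ P₂ = P₁ (V₁/V₂)^γ.
P₂ = 197 × (1/22.5)^(7/5) = 2.52 kPa.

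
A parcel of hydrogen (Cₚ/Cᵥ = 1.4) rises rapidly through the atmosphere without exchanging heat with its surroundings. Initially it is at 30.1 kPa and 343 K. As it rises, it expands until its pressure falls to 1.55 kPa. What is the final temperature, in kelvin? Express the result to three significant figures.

T₂ ≈ 147 K

Adiabatic: T₂/T₁ = (P₂/P₁)^((γ−1)/γ).
T₂ = 343 × (1.55/30.1)^(0.286) = 147 K.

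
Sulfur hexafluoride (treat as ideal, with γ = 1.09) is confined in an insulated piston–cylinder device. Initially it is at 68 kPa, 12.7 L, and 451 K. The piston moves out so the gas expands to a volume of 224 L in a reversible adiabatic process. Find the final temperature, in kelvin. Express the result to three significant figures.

Adiabatic: T₁V₁^(γ−1) = T₂V₂^(γ−1) ⇒ T₂ = T₁ (V₁/V₂)^(γ−1).
T₂ = 451 × (12.7/224)^(0.09) = 348.3 K.

T₂ ≈ 348 K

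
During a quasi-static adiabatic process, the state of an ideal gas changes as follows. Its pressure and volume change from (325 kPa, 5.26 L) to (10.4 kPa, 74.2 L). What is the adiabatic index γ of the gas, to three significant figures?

γ ≈ 1.30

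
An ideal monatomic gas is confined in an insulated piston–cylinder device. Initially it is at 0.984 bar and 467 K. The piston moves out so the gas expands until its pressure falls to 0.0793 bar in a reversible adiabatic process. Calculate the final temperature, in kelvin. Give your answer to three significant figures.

T₂ ≈ 171 K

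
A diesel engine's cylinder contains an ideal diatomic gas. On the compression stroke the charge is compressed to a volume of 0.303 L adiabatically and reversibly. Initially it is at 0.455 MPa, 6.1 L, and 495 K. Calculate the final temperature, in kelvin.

T₂ ≈ 1640 K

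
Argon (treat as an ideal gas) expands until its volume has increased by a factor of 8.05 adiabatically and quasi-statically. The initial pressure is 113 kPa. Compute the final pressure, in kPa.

P₂ ≈ 3.49 kPa

Adiabatic: P₁V₁^γ = P₂V₂^γ ⇒ P₂ = P₁ (V₁/V₂)^γ.
For a monatomic ideal gas γ = 5/3.
P₂ = 113 × (1/8.05)^(5/3) = 3.495 kPa.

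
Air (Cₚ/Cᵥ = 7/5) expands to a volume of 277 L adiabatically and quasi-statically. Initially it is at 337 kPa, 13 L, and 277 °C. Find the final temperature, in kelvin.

T₂ ≈ 162 K

Adiabatic: T₁V₁^(γ−1) = T₂V₂^(γ−1) ⇒ T₂ = T₁ (V₁/V₂)^(γ−1).
T₁ = 277 °C = 550.1 K.
T₂ = 550.1 × (13/277)^(2/5) = 161.8 K.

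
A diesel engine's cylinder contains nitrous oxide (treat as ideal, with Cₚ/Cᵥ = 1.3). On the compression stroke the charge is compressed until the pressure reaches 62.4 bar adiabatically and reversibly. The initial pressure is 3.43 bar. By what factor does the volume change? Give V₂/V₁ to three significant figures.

From PV^γ = const, V₂/V₁ = (P₁/P₂)^(1/γ).
V₂/V₁ = (3.43/62.4)^(0.769) = 0.1074.

V₂/V₁ ≈ 0.107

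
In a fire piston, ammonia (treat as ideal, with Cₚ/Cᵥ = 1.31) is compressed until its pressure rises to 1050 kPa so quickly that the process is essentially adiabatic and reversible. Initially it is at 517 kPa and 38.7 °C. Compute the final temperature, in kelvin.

T₂ ≈ 369 K

Adiabatic: T₂/T₁ = (P₂/P₁)^((γ−1)/γ).
T₁ = 38.7 °C = 311.8 K.
T₂ = 311.8 × (1050/517)^(0.237) = 368.8 K.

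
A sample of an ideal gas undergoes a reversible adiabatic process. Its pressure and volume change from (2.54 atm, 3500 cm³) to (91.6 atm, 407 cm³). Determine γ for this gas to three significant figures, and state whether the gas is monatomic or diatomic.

PV^γ = const ⇒ γ = ln(P₂/P₁) / ln(V₁/V₂).
γ = ln(91.6/2.54) / ln(3500/407) = 1.666.
γ ≈ 1.67 is close to 5/3, so the gas is monatomic.

γ ≈ 1.67; monatomic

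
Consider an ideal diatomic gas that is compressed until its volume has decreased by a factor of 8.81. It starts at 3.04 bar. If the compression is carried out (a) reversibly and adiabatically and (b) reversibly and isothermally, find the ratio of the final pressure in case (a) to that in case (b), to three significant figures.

P_adiabatic / P_isothermal ≈ 2.39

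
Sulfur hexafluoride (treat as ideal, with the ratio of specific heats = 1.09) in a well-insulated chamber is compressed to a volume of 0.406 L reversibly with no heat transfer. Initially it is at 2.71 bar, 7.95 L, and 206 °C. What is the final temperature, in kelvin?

T₂ ≈ 626 K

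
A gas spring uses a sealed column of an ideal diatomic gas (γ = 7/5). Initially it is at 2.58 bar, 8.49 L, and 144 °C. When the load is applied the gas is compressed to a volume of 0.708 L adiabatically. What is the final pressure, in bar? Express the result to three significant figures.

Since PV^γ is constant along a reversible adiabat, P₂ = P₁ (V₁/V₂)^γ.
P₂ = 2.58 × (8.49/0.708)^(7/5) = 83.57 bar.

P₂ ≈ 83.6 bar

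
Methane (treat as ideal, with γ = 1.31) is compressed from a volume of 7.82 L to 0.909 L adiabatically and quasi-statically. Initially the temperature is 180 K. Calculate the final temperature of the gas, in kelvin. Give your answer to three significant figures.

For a reversible adiabat TV^(γ−1) is constant, so T₂ = T₁ (V₁/V₂)^(γ−1).
T₂ = 180 × (7.82/0.909)^(0.31) = 350.8 K.

T₂ ≈ 351 K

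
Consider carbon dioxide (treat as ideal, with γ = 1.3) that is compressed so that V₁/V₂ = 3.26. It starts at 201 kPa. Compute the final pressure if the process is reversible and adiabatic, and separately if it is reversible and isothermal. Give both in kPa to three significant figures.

adiabatic: 934 kPa; isothermal: 655 kPa

Isothermal: P₂ = P₁(V₁/V₂) = 201×3.26 = 655.3 kPa.
Adiabatic: P₂ = P₁(V₁/V₂)^γ = 201×3.26^(1.3) = 934.1 kPa.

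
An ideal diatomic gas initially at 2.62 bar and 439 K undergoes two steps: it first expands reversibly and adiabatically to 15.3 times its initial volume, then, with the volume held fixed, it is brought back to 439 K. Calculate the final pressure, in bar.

P₃ ≈ 0.171 bar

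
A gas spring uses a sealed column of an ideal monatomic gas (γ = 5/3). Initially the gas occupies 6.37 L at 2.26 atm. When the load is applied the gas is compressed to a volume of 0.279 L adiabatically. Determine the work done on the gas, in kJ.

P₂ = P₁(V₁/V₂)^γ = 2.26×(6.37/0.279)^(5/3) = 415.3 atm.
For a reversible adiabat, W_by_gas = (P₁V₁ − P₂V₂)/(γ−1).
W_by = (229000×0.00637 − 4.208×10^7×0.000279) / (2/3) = -15420 J.
W_on_gas = −W_by = 15420 J.

W ≈ 15.4 kJ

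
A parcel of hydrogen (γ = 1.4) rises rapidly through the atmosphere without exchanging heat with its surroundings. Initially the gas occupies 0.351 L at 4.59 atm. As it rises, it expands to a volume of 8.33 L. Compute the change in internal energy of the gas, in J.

ΔU ≈ -293 J

P₂ = P₁(V₁/V₂)^γ = 4.59×(0.351/8.33)^(1.4) = 0.05449 atm.
For a reversible adiabat, W_by_gas = (P₁V₁ − P₂V₂)/(γ−1).
W_by = (465100×0.000351 − 5521×0.00833) / (0.4) = 293.1 J.
Q = 0 ⇒ ΔU = −W_by = -293.1 J.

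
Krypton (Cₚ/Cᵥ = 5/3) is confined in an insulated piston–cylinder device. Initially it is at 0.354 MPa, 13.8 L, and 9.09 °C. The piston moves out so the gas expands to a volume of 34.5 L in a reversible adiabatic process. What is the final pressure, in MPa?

P₂ ≈ 0.0769 MPa

Adiabatic: P₁V₁^γ = P₂V₂^γ ⇒ P₂ = P₁ (V₁/V₂)^γ.
P₂ = 0.354 × (13.8/34.5)^(5/3) = 0.07687 MPa.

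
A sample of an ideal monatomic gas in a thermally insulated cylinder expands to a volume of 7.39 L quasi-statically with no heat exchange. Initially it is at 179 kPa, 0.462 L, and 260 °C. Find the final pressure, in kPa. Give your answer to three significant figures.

Adiabatic: P₁V₁^γ = P₂V₂^γ ⇒ P₂ = P₁ (V₁/V₂)^γ.
γ = 5/3 for a monatomic ideal gas.
P₂ = 179 × (0.462/7.39)^(5/3) = 1.763 kPa.

P₂ ≈ 1.76 kPa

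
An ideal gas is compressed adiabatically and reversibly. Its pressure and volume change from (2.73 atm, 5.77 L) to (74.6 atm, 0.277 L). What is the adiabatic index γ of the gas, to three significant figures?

γ ≈ 1.09

PV^γ = const ⇒ γ = ln(P₂/P₁) / ln(V₁/V₂).
γ = ln(74.6/2.73) / ln(5.77/0.277) = 1.089.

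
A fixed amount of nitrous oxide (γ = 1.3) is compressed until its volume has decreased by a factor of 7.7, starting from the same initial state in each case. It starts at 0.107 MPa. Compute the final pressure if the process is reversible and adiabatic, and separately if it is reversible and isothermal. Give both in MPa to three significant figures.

adiabatic: 1.52 MPa; isothermal: 0.824 MPa

Isothermal: P₂ = P₁(V₁/V₂) = 0.107×7.7 = 0.8239 MPa.
Adiabatic: P₂ = P₁(V₁/V₂)^γ = 0.107×7.7^(1.3) = 1.52 MPa.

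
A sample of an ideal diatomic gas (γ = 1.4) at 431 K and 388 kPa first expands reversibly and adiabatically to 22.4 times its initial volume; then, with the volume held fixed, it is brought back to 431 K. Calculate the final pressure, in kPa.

P₃ ≈ 17.3 kPa

Adiabatic step (PV^γ = const): P₂ = 388×(1/22.4)^(1.4) = 4.994 kPa; T₂ = 431×(1/22.4)^(0.4) = 124.3 K.
Isochoric: P₃ = P₂(T₃/T₂) = 4.994 × (431/124.3) = 17.32 kPa.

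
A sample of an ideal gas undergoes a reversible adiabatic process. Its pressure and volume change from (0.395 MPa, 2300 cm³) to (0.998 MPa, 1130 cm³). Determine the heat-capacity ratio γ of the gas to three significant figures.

γ ≈ 1.30

PV^γ = const ⇒ γ = ln(P₂/P₁) / ln(V₁/V₂).
γ = ln(0.998/0.395) / ln(2300/1130) = 1.304.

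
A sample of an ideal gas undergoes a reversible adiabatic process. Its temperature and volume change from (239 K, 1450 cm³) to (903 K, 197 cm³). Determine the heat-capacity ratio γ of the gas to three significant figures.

TV^(γ−1) = const ⇒ γ − 1 = ln(T₂/T₁) / ln(V₁/V₂).
γ = 1 + ln(903/239) / ln(1450/197) = 1.666.

γ ≈ 1.67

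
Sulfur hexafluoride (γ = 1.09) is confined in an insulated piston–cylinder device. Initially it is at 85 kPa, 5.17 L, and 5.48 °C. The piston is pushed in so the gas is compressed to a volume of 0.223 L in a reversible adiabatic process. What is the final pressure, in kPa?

P₂ ≈ 2610 kPa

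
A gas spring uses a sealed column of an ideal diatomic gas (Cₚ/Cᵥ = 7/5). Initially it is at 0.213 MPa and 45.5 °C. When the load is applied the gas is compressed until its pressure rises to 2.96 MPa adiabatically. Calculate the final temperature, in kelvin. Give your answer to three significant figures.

T₂ ≈ 676 K

Along an adiabat T P^((1−γ)/γ) is constant, so T₂ = T₁ (P₂/P₁)^((γ−1)/γ).
T₁ = 45.5 °C = 318.6 K.
T₂ = 318.6 × (2.96/0.213)^(2/7) = 675.9 K.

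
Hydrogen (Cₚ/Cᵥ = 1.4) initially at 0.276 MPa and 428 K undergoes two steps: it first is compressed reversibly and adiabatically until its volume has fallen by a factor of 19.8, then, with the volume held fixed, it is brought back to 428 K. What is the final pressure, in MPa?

P₃ ≈ 5.46 MPa

Adiabatic step (PV^γ = const): P₂ = 0.276×19.8^(1.4) = 18.04 MPa; T₂ = 428×19.8^(0.4) = 1413 K.
Isochoric: P₃ = P₂(T₃/T₂) = 18.04 × (428/1413) = 5.465 MPa.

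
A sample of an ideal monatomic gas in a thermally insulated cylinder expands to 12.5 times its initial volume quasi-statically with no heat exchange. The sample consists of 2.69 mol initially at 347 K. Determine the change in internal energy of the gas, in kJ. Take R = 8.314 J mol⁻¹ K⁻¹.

ΔU ≈ -9.48 kJ

For a reversible adiabat TV^(γ−1) is constant, so T₂ = T₁ (V₁/V₂)^(γ−1).
γ = 5/3 for a monatomic ideal gas, so γ−1 = 2/3.
T₂ = 347 × (1/12.5)^(2/3) = 64.43 K.
Q = 0, so ΔU = W_on_gas = nCᵥΔT with Cᵥ = R/(γ−1) = 12.47 J/(mol·K).
ΔU = 2.69 × 12.47 × (64.43 − 347) = -9480 J.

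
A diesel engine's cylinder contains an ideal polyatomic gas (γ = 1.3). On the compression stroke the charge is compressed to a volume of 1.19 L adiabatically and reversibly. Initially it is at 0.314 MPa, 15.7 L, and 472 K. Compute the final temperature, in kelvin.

T₂ ≈ 1020 K

For a reversible adiabat TV^(γ−1) is constant, so T₂ = T₁ (V₁/V₂)^(γ−1).
T₂ = 472 × (15.7/1.19)^(0.3) = 1023 K.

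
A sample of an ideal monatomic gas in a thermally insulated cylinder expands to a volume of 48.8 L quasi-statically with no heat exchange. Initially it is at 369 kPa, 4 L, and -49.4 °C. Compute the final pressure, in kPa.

P₂ ≈ 5.71 kPa

Adiabatic: P₁V₁^γ = P₂V₂^γ ⇒ P₂ = P₁ (V₁/V₂)^γ.
γ = 5/3 for a monatomic ideal gas.
P₂ = 369 × (4/48.8)^(5/3) = 5.707 kPa.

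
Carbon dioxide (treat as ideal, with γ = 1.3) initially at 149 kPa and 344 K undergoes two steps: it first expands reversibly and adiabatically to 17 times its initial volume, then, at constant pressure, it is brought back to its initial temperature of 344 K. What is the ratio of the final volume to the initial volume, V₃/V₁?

V₃/V₁ ≈ 39.8

Adiabatic step: V₂/V₁ = 17; T₂ = T₁·(1/17)^(0.3) = 147 K.
Isobaric step: V₃/V₂ = T₃/T₂ = 344/147.
V₃/V₁ = (V₂/V₁)(V₃/V₂) = 17 × (344/147) = 39.77.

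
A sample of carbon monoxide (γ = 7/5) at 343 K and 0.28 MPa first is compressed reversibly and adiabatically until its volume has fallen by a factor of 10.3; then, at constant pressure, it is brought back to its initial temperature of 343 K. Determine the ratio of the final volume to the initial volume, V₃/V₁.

V₃/V₁ ≈ 0.0382

Adiabatic step: V₂/V₁ = 0.09709; T₂ = T₁·10.3^(2/5) = 871.8 K.
Isobaric step: V₃/V₂ = T₃/T₂ = 343/871.8.
V₃/V₁ = (V₂/V₁)(V₃/V₂) = 0.09709 × (343/871.8) = 0.0382.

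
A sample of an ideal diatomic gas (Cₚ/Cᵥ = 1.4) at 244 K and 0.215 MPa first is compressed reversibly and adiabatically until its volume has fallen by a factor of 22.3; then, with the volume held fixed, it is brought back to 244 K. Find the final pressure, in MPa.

Adiabatic step (PV^γ = const): P₂ = 0.215×22.3^(1.4) = 16.6 MPa; T₂ = 244×22.3^(0.4) = 844.7 K.
Isochoric: P₃ = P₂(T₃/T₂) = 16.6 × (244/844.7) = 4.795 MPa.

P₃ ≈ 4.79 MPa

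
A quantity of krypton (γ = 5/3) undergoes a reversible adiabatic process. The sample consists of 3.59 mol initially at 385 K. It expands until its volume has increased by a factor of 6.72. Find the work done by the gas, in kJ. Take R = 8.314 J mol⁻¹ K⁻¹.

W ≈ 12.4 kJ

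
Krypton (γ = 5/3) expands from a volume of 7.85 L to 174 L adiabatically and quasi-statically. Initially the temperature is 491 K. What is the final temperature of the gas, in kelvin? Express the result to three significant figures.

T₂ ≈ 62.2 K

Adiabatic: T₁V₁^(γ−1) = T₂V₂^(γ−1) ⇒ T₂ = T₁ (V₁/V₂)^(γ−1).
T₂ = 491 × (7.85/174)^(2/3) = 62.22 K.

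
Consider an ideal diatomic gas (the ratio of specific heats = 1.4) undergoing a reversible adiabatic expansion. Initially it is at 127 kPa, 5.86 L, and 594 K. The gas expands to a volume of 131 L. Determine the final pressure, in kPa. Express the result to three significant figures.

P₂ ≈ 1.64 kPa

Since PV^γ is constant along a reversible adiabat, P₂ = P₁ (V₁/V₂)^γ.
P₂ = 127 × (5.86/131)^(1.4) = 1.639 kPa.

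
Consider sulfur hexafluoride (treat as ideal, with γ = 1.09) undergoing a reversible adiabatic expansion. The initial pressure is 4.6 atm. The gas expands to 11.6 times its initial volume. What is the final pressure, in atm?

Adiabatic: P₁V₁^γ = P₂V₂^γ ⇒ P₂ = P₁ (V₁/V₂)^γ.
P₂ = 4.6 × (1/11.6)^(1.09) = 0.3181 atm.

P₂ ≈ 0.318 atm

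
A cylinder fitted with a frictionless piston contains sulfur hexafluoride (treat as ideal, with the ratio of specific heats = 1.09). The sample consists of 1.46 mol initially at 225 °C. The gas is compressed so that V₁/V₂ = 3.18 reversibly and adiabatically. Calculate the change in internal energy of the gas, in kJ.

For a reversible adiabat TV^(γ−1) is constant, so T₂ = T₁ (V₁/V₂)^(γ−1).
T₁ = 225 °C = 498.1 K.
T₂ = 498.1 × 3.18^(0.09) = 552.8 K.
Q = 0, so ΔU = W_on_gas = nCᵥΔT with Cᵥ = R/(γ−1) = 92.38 J/(mol·K).
ΔU = 1.46 × 92.38 × (552.8 − 498.1) = 7373 J.

ΔU ≈ 7.37 kJ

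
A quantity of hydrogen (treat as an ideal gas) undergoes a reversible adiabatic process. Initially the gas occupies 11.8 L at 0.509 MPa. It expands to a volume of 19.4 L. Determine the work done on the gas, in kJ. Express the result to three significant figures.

γ = 7/5 for a diatomic ideal gas.
P₂ = P₁(V₁/V₂)^γ = 0.509×(11.8/19.4)^(7/5) = 0.2538 MPa.
For a reversible adiabat, W_by_gas = (P₁V₁ − P₂V₂)/(γ−1).
W_by = (509000×0.0118 − 253800×0.0194) / (2/5) = 2708 J.
W_on_gas = −W_by = -2708 J.

W ≈ -2.71 kJ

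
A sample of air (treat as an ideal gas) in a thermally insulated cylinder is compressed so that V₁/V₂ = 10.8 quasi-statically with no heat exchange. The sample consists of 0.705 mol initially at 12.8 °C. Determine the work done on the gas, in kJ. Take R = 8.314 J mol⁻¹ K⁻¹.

Adiabatic: T₁V₁^(γ−1) = T₂V₂^(γ−1) ⇒ T₂ = T₁ (V₁/V₂)^(γ−1).
γ = 7/5 for a diatomic ideal gas, so γ−1 = 2/5.
T₁ = 12.8 °C = 285.9 K.
T₂ = 285.9 × 10.8^(2/5) = 740.7 K.
Q = 0, so ΔU = W_on_gas = nCᵥΔT with Cᵥ = R/(γ−1) = 20.79 J/(mol·K).
ΔU = 0.705 × 20.79 × (740.7 − 285.9) = 6664 J.

W ≈ 6.66 kJ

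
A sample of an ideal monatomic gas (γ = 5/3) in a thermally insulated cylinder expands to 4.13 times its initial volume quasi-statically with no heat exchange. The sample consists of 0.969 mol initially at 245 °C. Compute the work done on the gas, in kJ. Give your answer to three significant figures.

For a reversible adiabat TV^(γ−1) is constant, so T₂ = T₁ (V₁/V₂)^(γ−1).
T₁ = 245 °C = 518.1 K.
T₂ = 518.1 × (1/4.13)^(2/3) = 201.3 K.
Q = 0, so ΔU = W_on_gas = nCᵥΔT with Cᵥ = R/(γ−1) = 12.47 J/(mol·K).
ΔU = 0.969 × 12.47 × (201.3 − 518.1) = -3829 J.

W ≈ -3.83 kJ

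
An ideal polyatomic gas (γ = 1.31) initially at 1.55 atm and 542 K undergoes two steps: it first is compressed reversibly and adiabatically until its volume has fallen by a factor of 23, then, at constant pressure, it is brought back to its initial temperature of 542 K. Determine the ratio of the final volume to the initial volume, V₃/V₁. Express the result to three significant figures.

Adiabatic step: V₂/V₁ = 0.04348; T₂ = T₁·23^(0.31) = 1433 K.
Isobaric step: V₃/V₂ = T₃/T₂ = 542/1433.
V₃/V₁ = (V₂/V₁)(V₃/V₂) = 0.04348 × (542/1433) = 0.01645.

V₃/V₁ ≈ 0.0164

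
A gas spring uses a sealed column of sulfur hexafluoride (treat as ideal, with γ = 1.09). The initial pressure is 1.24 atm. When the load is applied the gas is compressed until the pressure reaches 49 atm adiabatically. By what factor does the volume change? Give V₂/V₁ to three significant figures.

From PV^γ = const, V₂/V₁ = (P₁/P₂)^(1/γ).
V₂/V₁ = (1.24/49)^(0.917) = 0.03428.

V₂/V₁ ≈ 0.0343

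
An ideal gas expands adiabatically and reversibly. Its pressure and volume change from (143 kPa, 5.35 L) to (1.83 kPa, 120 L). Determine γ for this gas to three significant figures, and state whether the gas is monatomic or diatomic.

PV^γ = const ⇒ γ = ln(P₂/P₁) / ln(V₁/V₂).
γ = ln(1.83/143) / ln(5.35/120) = 1.401.
γ ≈ 1.40 is close to 7/5, so the gas is diatomic.

γ ≈ 1.40; diatomic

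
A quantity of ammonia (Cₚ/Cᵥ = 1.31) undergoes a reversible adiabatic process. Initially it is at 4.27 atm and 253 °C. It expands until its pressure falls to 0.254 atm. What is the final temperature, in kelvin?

Along an adiabat T P^((1−γ)/γ) is constant, so T₂ = T₁ (P₂/P₁)^((γ−1)/γ).
T₁ = 253 °C = 526.1 K.
T₂ = 526.1 × (0.254/4.27)^(0.237) = 269.8 K.

T₂ ≈ 270 K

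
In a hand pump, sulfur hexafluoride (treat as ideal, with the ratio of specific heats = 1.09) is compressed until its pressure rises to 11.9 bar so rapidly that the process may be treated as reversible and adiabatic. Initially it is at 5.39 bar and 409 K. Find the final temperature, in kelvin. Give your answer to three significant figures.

Along an adiabat T P^((1−γ)/γ) is constant, so T₂ = T₁ (P₂/P₁)^((γ−1)/γ).
T₂ = 409 × (11.9/5.39)^(0.0826) = 436.6 K.

T₂ ≈ 437 K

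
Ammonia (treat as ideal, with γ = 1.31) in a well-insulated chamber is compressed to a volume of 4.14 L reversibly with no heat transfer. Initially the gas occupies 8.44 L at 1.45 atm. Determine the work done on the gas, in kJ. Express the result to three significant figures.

P₂ = P₁(V₁/V₂)^γ = 1.45×(8.44/4.14)^(1.31) = 3.686 atm.
For a reversible adiabat, W_by_gas = (P₁V₁ − P₂V₂)/(γ−1).
W_by = (146900×0.00844 − 373500×0.00414) / (0.31) = -988.4 J.
W_on_gas = −W_by = 988.4 J.

W ≈ 0.988 kJ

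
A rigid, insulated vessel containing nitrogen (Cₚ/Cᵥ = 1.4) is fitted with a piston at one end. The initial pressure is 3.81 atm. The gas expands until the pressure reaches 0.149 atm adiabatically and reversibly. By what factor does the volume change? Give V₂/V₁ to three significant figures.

From PV^γ = const, V₂/V₁ = (P₁/P₂)^(1/γ).
V₂/V₁ = (3.81/0.149)^(0.714) = 10.13.

V₂/V₁ ≈ 10.1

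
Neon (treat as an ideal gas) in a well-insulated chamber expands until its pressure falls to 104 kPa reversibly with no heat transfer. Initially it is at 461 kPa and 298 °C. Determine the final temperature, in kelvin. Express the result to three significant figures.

Adiabatic: T₂/T₁ = (P₂/P₁)^((γ−1)/γ).
For a monatomic ideal gas γ = 5/3, so (γ−1)/γ = 2/5.
T₁ = 298 °C = 571.1 K.
T₂ = 571.1 × (104/461)^(2/5) = 314.8 K.

T₂ ≈ 315 K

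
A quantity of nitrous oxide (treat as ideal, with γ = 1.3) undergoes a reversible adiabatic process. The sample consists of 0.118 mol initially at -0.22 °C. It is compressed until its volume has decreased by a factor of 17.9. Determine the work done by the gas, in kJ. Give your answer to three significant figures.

For a reversible adiabat TV^(γ−1) is constant, so T₂ = T₁ (V₁/V₂)^(γ−1).
T₁ = -0.22 °C = 272.9 K.
T₂ = 272.9 × 17.9^(0.3) = 648.5 K.
Q = 0, so ΔU = W_on_gas = nCᵥΔT with Cᵥ = R/(γ−1) = 27.71 J/(mol·K).
ΔU = 0.118 × 27.71 × (648.5 − 272.9) = 1228 J.
Work done by the gas = −ΔU = -1228 J.

W ≈ -1.23 kJ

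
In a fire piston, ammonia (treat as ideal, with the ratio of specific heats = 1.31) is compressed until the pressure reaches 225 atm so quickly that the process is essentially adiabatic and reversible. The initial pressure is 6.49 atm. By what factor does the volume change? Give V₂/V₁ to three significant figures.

V₂/V₁ ≈ 0.0668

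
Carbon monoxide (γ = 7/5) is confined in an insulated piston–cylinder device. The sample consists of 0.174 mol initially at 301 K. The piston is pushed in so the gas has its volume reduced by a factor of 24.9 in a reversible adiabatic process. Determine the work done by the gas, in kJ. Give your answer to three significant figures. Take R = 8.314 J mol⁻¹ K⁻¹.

W ≈ -2.85 kJ

For a reversible adiabat TV^(γ−1) is constant, so T₂ = T₁ (V₁/V₂)^(γ−1).
T₂ = 301 × 24.9^(2/5) = 1089 K.
Q = 0, so ΔU = W_on_gas = nCᵥΔT with Cᵥ = R/(γ−1) = 20.79 J/(mol·K).
ΔU = 0.174 × 20.79 × (1089 − 301) = 2850 J.
Work done by the gas = −ΔU = -2850 J.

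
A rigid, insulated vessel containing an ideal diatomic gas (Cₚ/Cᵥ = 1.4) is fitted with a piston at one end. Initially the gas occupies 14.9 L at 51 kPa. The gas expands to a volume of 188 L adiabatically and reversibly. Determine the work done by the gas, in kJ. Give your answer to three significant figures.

W ≈ 1.21 kJ

P₂ = P₁(V₁/V₂)^γ = 51×(14.9/188)^(1.4) = 1.466 kPa.
For a reversible adiabat, W_by_gas = (P₁V₁ − P₂V₂)/(γ−1).
W_by = (51000×0.0149 − 1466×0.188) / (0.4) = 1211 J.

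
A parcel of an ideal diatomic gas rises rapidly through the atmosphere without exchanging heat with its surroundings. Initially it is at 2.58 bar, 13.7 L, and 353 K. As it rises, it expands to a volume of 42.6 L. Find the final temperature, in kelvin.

T₂ ≈ 224 K

Adiabatic: T₁V₁^(γ−1) = T₂V₂^(γ−1) ⇒ T₂ = T₁ (V₁/V₂)^(γ−1).
γ = 7/5 for a diatomic ideal gas.
T₂ = 353 × (13.7/42.6)^(2/5) = 224.2 K.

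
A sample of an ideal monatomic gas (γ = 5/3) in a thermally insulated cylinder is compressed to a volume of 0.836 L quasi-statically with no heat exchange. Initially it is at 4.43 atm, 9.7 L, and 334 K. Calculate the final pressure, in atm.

Adiabatic: P₁V₁^γ = P₂V₂^γ ⇒ P₂ = P₁ (V₁/V₂)^γ.
P₂ = 4.43 × (9.7/0.836)^(5/3) = 263.4 atm.

P₂ ≈ 263 atm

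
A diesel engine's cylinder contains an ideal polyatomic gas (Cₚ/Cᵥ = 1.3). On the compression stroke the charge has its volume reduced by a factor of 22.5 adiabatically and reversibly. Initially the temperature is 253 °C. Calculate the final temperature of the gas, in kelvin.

T₂ ≈ 1340 K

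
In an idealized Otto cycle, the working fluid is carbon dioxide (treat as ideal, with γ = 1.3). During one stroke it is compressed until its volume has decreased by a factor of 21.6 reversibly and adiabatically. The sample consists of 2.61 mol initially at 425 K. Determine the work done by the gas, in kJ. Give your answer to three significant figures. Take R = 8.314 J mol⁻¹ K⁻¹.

For a reversible adiabat TV^(γ−1) is constant, so T₂ = T₁ (V₁/V₂)^(γ−1).
T₂ = 425 × 21.6^(0.3) = 1068 K.
Q = 0, so ΔU = W_on_gas = nCᵥΔT with Cᵥ = R/(γ−1) = 27.71 J/(mol·K).
ΔU = 2.61 × 27.71 × (1068 − 425) = 46540 J.
Work done by the gas = −ΔU = -46540 J.

W ≈ -46.5 kJ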